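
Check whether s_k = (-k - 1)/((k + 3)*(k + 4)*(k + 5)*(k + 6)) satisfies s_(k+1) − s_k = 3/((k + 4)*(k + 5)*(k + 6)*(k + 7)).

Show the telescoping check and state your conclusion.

s_(k+1) = (-k - 2)/((k + 4)*(k + 5)*(k + 6)*(k + 7))
s_(k+1) − s_k = (3*k + 1)/(k**5 + 25*k**4 + 245*k**3 + 1175*k**2 + 2754*k + 2520)
(s_(k+1) − s_k) − t_k = -8/(k**5 + 25*k**4 + 245*k**3 + 1175*k**2 + 2754*k + 2520)

Invalid: residual -8/(k**5 + 25*k**4 + 245*k**3 + 1175*k**2 + 2754*k + 2520) ≠ 0.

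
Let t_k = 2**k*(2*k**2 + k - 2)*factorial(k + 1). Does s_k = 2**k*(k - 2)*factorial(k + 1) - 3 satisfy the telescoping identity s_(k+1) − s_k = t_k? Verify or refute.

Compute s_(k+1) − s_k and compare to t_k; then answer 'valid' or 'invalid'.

Valid: the claim telescopes to t_k.

s_(k+1) = 2**(k + 1)*(k - 1)*factorial(k + 2) - 3
s_(k+1) − s_k = 2**k*(2*k**2 + k - 2)*factorial(k + 1)
(s_(k+1) − s_k) − t_k = 0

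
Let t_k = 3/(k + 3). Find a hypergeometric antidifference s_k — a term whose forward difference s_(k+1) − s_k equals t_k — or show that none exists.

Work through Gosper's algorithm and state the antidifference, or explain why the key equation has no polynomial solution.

none — t_k is not Gosper-summable

Step 1: r(k) = (k + 3)/(k + 4).
Normal form (A,B,C) = (k + 3, k + 4, 1).
Need (k + 3)·f(k+1) − (k + 3)·f(k) = 1.
d = 0 from the (1,1,0) case.
Write f(k) = c0. Then LHS − RHS = -1, requiring -1 = 0: contradictory. No certificate.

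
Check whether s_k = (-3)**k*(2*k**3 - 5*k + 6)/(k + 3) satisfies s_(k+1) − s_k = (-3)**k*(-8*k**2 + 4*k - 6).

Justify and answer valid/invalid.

s_(k+1) = (-3)**(k + 1)*(-5*k + 2*(k + 1)**3 + 1)/(k + 4)
s_(k+1) − s_k = (-3)**k*(-8*k**4 - 44*k**3 - 52*k**2 - 4*k - 51)/(k**2 + 7*k + 12)
(s_(k+1) − s_k) − t_k = (-3)**k*(8*k**3 + 22*k**2 - 10*k + 21)/(k**2 + 7*k + 12)

Invalid: residual (-3)**k*(8*k**3 + 22*k**2 - 10*k + 21)/(k**2 + 7*k + 12) ≠ 0.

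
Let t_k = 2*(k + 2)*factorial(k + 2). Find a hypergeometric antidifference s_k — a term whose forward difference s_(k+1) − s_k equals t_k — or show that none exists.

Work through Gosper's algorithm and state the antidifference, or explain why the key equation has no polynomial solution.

s_k = 2*factorial(k + 2)

r(k) = (k + 3)**2/(k + 2) after simplifying.
So A=k + 3 and B=1, with C=k + 2.
f must satisfy (k + 3)·f(k+1) − (1)·f(k) = k + 2.
Degrees (1,0,1) ⇒ d ≤ 0.
Coefficient equations give f(k) = 1.
Then R = B(k−1)f/C = 1/(k + 2), so s_k = R(k)·t_k = 2*factorial(k + 2).
Verify: 2*(k + 2)*factorial(k + 2) matches t_k.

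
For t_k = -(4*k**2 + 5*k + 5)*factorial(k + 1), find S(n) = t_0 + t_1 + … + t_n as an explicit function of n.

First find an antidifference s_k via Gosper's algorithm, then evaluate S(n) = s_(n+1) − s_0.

The ratio is (k + 2)*(5*k + 4*(k + 1)**2 + 10)/(4*k**2 + 5*k + 5).
Factor: A=k + 2; B=1; C=k**2 + 5*k/4 + 5/4.
Key eq: (k + 2)·f(k+1) = (1)·f(k) + (k**2 + 5*k/4 + 5/4).
Bound: deg f ≤ 1.
Match coefficients ⇒ f(k) = (4*k - 3)/4.
R(k) = B(k−1)·f(k)/C(k) = (4*k - 3)/(4*k**2 + 5*k + 5); s_k = R·t_k = -(4*k - 3)*factorial(k + 1).
Check: Δs_k = -(4*k**2 + 5*k + 5)*factorial(k + 1). ✓
Evaluate: s_(n+1) = -(4*n + 1)*factorial(n + 2); subtract s_(0) = 3 ⇒ S(n) = -4*n*factorial(n + 2) - factorial(n + 2) - 3.

S(n) = -4*n*factorial(n + 2) - factorial(n + 2) - 3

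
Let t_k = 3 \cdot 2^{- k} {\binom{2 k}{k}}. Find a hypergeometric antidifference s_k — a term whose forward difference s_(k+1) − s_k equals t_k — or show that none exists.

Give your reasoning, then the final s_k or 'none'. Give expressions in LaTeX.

Compute t_(k+1)/t_k: get (2*k + 1)/(k + 1).
Normal form (A,B,C) = (2*k + 1, k + 1, 1).
Solve (2*k + 1)·f(k+1) − (k)·f(k) = 1.
Degrees (1,1,0) ⇒ d ≤ -1.
d = -1 < 0 ⇒ no nonzero polynomial f; not summable.

no hypergeometric antidifference exists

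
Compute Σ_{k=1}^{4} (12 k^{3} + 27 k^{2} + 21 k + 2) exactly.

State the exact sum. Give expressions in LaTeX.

t_(k+1)/t_k = (12*k**3 + 63*k**2 + 111*k + 62)/(12*k**3 + 27*k**2 + 21*k + 2).
Factor: A=1; B=1; C=k**3 + 9*k**2/4 + 7*k/4 + 1/6.
Key eq: (1)·f(k+1) = (1)·f(k) + (k**3 + 9*k**2/4 + 7*k/4 + 1/6).
From deg A=0, deg B=0, deg C=3: d=4.
A polynomial solution: f(k) = k*(3*k**3 + 3*k**2 - 4)/12.
Certificate R = B(k−1)f/C = k*(3*k**3 + 3*k**2 - 4)/(12*k**3 + 27*k**2 + 21*k + 2) gives s_k = k*(3*k**3 + 3*k**2 - 4).
Verify: 12*k**3 + 27*k**2 + 21*k + 2 matches t_k.
Telescoping: Σ = s_(5) − s_(1) = 2230 − (2) = 2228.

Σ = 2228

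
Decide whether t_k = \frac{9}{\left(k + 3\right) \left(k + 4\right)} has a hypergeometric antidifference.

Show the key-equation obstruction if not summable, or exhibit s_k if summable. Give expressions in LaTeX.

Compute t_(k+1)/t_k: get (k + 3)/(k + 5).
A = k + 3, B = k + 5, C = 1.
Set up (k + 3)·f(k+1) − (k + 4)·f(k) − (1) = 0.
deg f ≤ 1 (via 1,1,0).
Solve for f: f(k) = k/3 (degree 1 ≤ 1).
So s_k = (B(k−1)f/C)·t_k = (k*(k + 4)/3)·t_k = 3*k/(k + 3).
Check: Δs_k = 9/(k**2 + 7*k + 12). ✓

Yes. s_k = \frac{3 k}{k + 3}.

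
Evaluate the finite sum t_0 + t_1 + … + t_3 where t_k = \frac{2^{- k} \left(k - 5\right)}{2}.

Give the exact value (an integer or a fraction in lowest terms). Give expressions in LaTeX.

t_(k+1)/t_k = (k - 4)/(2*(k - 5)).
Factor: A=1/2; B=1; C=k - 5.
Set up (1/2)·f(k+1) − (1)·f(k) − (k - 5) = 0.
Bound: deg f ≤ 1.
Solving with deg f ≤ 1: f(k) = -2*(k - 4).
Then R = B(k−1)f/C = -2*(k - 4)/(k - 5), so s_k = R(k)·t_k = (4 - k)/2**k.
Check: Δs_k = (k - 5)/(2*2**k). ✓
Evaluate s at k=4 and k=0: 0 and 4; difference -4.

Σ = -4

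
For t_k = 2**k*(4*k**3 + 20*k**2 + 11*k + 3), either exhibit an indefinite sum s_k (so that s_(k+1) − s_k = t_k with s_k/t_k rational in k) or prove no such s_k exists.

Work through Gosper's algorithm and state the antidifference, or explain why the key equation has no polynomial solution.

s_k = 2**k*(4*k**3 - 4*k**2 + 3*k - 3)

t_(k+1)/t_k = 2*(4*k**3 + 32*k**2 + 63*k + 38)/(4*k**3 + 20*k**2 + 11*k + 3).
So A=2 and B=1, with C=k**3 + 5*k**2 + 11*k/4 + 3/4.
Need (2)·f(k+1) − (1)·f(k) = k**3 + 5*k**2 + 11*k/4 + 3/4.
Degrees (0,0,3) ⇒ d ≤ 3.
Solving with deg f ≤ 3: f(k) = (k - 1)*(4*k**2 + 3)/4.
So s_k = (B(k−1)f/C)·t_k = ((k - 1)*(4*k**2 + 3)/(4*k**3 + 20*k**2 + 11*k + 3))·t_k = 2**k*(4*k**3 - 4*k**2 + 3*k - 3).
Check: Δs_k = 2**k*(4*k**3 + 20*k**2 + 11*k + 3). ✓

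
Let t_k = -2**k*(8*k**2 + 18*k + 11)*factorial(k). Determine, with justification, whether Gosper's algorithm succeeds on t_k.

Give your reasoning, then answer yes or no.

t_(k+1)/t_k = 2*(8*k**3 + 42*k**2 + 71*k + 37)/(8*k**2 + 18*k + 11).
A = 2*k + 2, B = 1, C = k**2 + 9*k/4 + 11/8.
f must satisfy (2*k + 2)·f(k+1) − (1)·f(k) = k**2 + 9*k/4 + 11/8.
d = 1 from the (1,0,2) case.
Match coefficients ⇒ f(k) = (4*k + 3)/8.
R(k) = B(k−1)·f(k)/C(k) = (4*k + 3)/(8*k**2 + 18*k + 11); s_k = R·t_k = -2**k*(4*k + 3)*factorial(k).
s_(k+1) − s_k = -2**k*(8*k**2 + 18*k + 11)*factorial(k) = t_k.

Yes. s_k = -2**k*(4*k + 3)*factorial(k).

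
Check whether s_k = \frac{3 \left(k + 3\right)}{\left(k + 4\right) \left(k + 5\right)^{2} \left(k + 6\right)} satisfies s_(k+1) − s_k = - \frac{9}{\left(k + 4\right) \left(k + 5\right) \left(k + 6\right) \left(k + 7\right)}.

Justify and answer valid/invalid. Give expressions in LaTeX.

s_(k+1) = 3*(k + 4)/((k + 5)*(k + 6)**2*(k + 7))
s_(k+1) − s_k = 3*(-(k + 3)*(k + 6)*(k + 7) + (k + 4)**2*(k + 5))/((k + 4)*(k + 5)**2*(k + 6)**2*(k + 7))
(s_(k+1) − s_k) − t_k = 12*(2*k + 11)/(k**6 + 33*k**5 + 451*k**4 + 3267*k**3 + 13228*k**2 + 28380*k + 25200)

Invalid: residual \frac{12 \left(2 k + 11\right)}{k^{6} + 33 k^{5} + 451 k^{4} + 3267 k^{3} + 13228 k^{2} + 28380 k + 25200} ≠ 0.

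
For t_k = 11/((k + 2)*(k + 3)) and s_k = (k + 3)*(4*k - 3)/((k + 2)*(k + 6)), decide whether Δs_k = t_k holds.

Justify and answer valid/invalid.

Invalid: residual 3*(4*k**2 - 2*k - 75)/(k**4 + 18*k**3 + 113*k**2 + 288*k + 252) ≠ 0.

s_(k+1) = (k + 4)*(4*k + 1)/((k + 3)*(k + 7))
s_(k+1) − s_k = (23*k**2 + 137*k + 237)/(k**4 + 18*k**3 + 113*k**2 + 288*k + 252)
(s_(k+1) − s_k) − t_k = 3*(4*k**2 - 2*k - 75)/(k**4 + 18*k**3 + 113*k**2 + 288*k + 252)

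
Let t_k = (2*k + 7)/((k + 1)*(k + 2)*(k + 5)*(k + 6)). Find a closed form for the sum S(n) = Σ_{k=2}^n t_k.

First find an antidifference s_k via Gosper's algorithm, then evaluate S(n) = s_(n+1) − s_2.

r(k) = (k + 1)*(k + 5)*(2*k + 9)/((k + 3)*(k + 7)*(2*k + 7)) after simplifying.
Normal form (A,B,C) = (k + 1, k + 7, k**3 + 21*k**2/2 + 73*k/2 + 42).
Key eq: (k + 1)·f(k+1) = (k + 6)·f(k) + (k**3 + 21*k**2/2 + 73*k/2 + 42).
Bound: deg f ≤ 5.
A polynomial solution: f(k) = k*(k + 2)*(k + 3)*(k + 4)*(k + 6)/10.
Certificate R = B(k−1)f/C = k*(k + 2)*(k + 6)**2/(5*(2*k + 7)) gives s_k = k*(k + 6)/(5*(k**2 + 6*k + 5)).
Verify: (2*k + 7)/(k**4 + 14*k**3 + 65*k**2 + 112*k + 60) matches t_k.
s_(n+1) = (n**2 + 8*n + 7)/(5*(n**2 + 8*n + 12)) and s_(2) = 16/105, so S(n) = (n**2 + 8*n - 9)/(21*(n**2 + 8*n + 12)).

S(n) = (n**2 + 8*n - 9)/(21*(n**2 + 8*n + 12))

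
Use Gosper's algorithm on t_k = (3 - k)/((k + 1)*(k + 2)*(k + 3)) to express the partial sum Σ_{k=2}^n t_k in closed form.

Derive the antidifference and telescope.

r(k) = (k - 2)*(k + 1)/((k - 3)*(k + 4)) after simplifying.
Take A(k)=k + 1, B(k)=k + 4, C(k)=k - 3.
Need (k + 1)·f(k+1) − (k + 3)·f(k) = k - 3.
Bound: deg f ≤ 2.
A polynomial solution: f(k) = -k*(k + 5)/2.
Then R = B(k−1)f/C = -k*(k + 3)*(k + 5)/(2*(k - 3)), so s_k = R(k)·t_k = k*(k + 5)/(2*(k + 1)*(k + 2)).
Verify: (3 - k)/(k**3 + 6*k**2 + 11*k + 6) matches t_k.
Evaluate: s_(n+1) = (n**2 + 7*n + 6)/(2*(n**2 + 5*n + 6)); subtract s_(2) = 7/12 ⇒ S(n) = (-n**2 + 7*n - 6)/(12*(n**2 + 5*n + 6)).

S(n) = (-n**2 + 7*n - 6)/(12*(n**2 + 5*n + 6))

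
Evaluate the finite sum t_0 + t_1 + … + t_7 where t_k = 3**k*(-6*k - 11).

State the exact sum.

Ratio r(k) = 3*(6*k + 17)/(6*k + 11).
So A=3 and B=1, with C=k + 11/6.
Solve (3)·f(k+1) − (1)·f(k) = k + 11/6.
Bound: deg f ≤ 1.
A polynomial solution: f(k) = (3*k + 1)/6.
Then R = B(k−1)f/C = (3*k + 1)/(6*k + 11), so s_k = R(k)·t_k = 3**k*(-3*k - 1).
Δs = 3**k*(-6*k - 11), as required.
Telescoping: Σ = s_(8) − s_(0) = -164025 − (-1) = -164024.

Σ = -164024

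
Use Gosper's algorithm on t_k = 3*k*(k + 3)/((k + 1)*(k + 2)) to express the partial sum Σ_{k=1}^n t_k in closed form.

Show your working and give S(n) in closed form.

S(n) = 3*n*(n + 1)/(n + 2)

Ratio r(k) = (k + 1)**2*(k + 4)/(k*(k + 3)**2).
Normal form (A,B,C) = (k + 1, k + 3, k**2 + 3*k).
f must satisfy (k + 1)·f(k+1) − (k + 2)·f(k) = k**2 + 3*k.
From deg A=1, deg B=1, deg C=2: d=2.
Solve for f: f(k) = k*(k - 1) (degree 2 ≤ 2).
Get s_k = R·t_k = 3*k*(k - 1)/(k + 1) with R(k) = B(k−1)f(k)/C(k) = (k - 1)*(k + 2)/(k + 3).
Δs = 3*k*(k + 3)/(k**2 + 3*k + 2), as required.
Telescope: S(n) = s_(n+1) − s_(1) = 3*n*(n + 1)/(n + 2) − (0) = 3*n*(n + 1)/(n + 2).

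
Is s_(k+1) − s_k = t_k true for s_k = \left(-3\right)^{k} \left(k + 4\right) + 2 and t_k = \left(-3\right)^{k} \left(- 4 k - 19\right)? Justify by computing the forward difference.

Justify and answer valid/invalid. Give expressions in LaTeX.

s_(k+1) = (-3)**(k + 1)*(k + 5) + 2
s_(k+1) − s_k = (-3)**k*(-4*k - 19)
(s_(k+1) − s_k) − t_k = 0

Valid: the claim telescopes to t_k.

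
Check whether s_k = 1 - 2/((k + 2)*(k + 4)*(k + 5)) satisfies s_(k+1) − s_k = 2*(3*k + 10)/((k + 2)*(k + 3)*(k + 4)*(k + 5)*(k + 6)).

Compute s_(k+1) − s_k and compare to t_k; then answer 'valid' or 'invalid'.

s_(k+1) = 1 - 2/((k + 3)*(k + 5)*(k + 6))
s_(k+1) − s_k = 2*(3*k + 10)/(k**5 + 20*k**4 + 155*k**3 + 580*k**2 + 1044*k + 720)
(s_(k+1) − s_k) − t_k = 0

Valid: the claim telescopes to t_k.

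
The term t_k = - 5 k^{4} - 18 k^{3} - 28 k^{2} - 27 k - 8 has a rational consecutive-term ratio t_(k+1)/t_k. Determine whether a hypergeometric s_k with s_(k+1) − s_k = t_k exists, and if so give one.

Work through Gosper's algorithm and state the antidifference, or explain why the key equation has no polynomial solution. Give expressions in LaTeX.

s_k = k \left(- k^{4} - 2 k^{3} - 2 k^{2} - 4 k + 1\right)

r(k) = (5*k**4 + 38*k**3 + 112*k**2 + 157*k + 86)/(5*k**4 + 18*k**3 + 28*k**2 + 27*k + 8) after simplifying.
Take A(k)=1, B(k)=1, C(k)=k**4 + 18*k**3/5 + 28*k**2/5 + 27*k/5 + 8/5.
Solve (1)·f(k+1) − (1)·f(k) = k**4 + 18*k**3/5 + 28*k**2/5 + 27*k/5 + 8/5.
Degrees (0,0,4) ⇒ d ≤ 5.
Coefficient equations give f(k) = k*(k**4 + 2*k**3 + 2*k**2 + 4*k - 1)/5.
R(k) = B(k−1)·f(k)/C(k) = k*(k**4 + 2*k**3 + 2*k**2 + 4*k - 1)/(5*k**4 + 18*k**3 + 28*k**2 + 27*k + 8); s_k = R·t_k = k*(-k**4 - 2*k**3 - 2*k**2 - 4*k + 1).
s_(k+1) − s_k = -5*k**4 - 18*k**3 - 28*k**2 - 27*k - 8 = t_k.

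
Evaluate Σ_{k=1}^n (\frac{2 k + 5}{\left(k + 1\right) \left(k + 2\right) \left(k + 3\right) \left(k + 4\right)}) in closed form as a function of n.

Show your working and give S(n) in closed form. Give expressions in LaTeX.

S(n) = \frac{n \left(n + 6\right)}{8 \left(n^{2} + 6 n + 8\right)}

Step 1: r(k) = (k + 1)*(2*k + 7)/((k + 5)*(2*k + 5)).
Normal form (A,B,C) = (k + 1, k + 5, k + 5/2).
Set up (k + 1)·f(k+1) − (k + 4)·f(k) − (k + 5/2) = 0.
deg f ≤ 3 (via 1,1,1).
Solve for f: f(k) = k*(k + 2)*(k + 4)/6 (degree 3 ≤ 3).
R(k) = B(k−1)·f(k)/C(k) = k*(k + 2)*(k + 4)**2/(3*(2*k + 5)); s_k = R·t_k = k*(k + 4)/(3*(k**2 + 4*k + 3)).
Δs = (2*k + 5)/(k**4 + 10*k**3 + 35*k**2 + 50*k + 24), as required.
s_(n+1) = (n**2 + 6*n + 5)/(3*(n**2 + 6*n + 8)) and s_(1) = 5/24, so S(n) = n*(n + 6)/(8*(n**2 + 6*n + 8)).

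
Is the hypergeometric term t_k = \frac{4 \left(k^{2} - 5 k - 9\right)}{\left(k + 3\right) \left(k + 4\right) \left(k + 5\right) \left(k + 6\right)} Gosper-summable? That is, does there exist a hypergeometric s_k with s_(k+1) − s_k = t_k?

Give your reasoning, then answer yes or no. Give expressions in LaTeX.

Yes. s_k = \frac{k \left(- k^{2} - 72 k - 107\right)}{15 \left(k + 3\right) \left(k + 4\right) \left(k + 5\right)}.

t_(k+1)/t_k = (k**3 - 22*k - 39)/(k**3 + 2*k**2 - 44*k - 63).
Normal form (A,B,C) = (k + 3, k + 7, k**2 - 5*k - 9).
Key eq: (k + 3)·f(k+1) = (k + 6)·f(k) + (k**2 - 5*k - 9).
From deg A=1, deg B=1, deg C=2: d=3.
Match coefficients ⇒ f(k) = -k*(k**2 + 72*k + 107)/60.
R(k) = B(k−1)·f(k)/C(k) = -k*(k + 6)*(k**2 + 72*k + 107)/(60*(k**2 - 5*k - 9)); s_k = R·t_k = k*(-k**2 - 72*k - 107)/(15*(k + 3)*(k + 4)*(k + 5)).
Check: Δs_k = 4*(k**2 - 5*k - 9)/(k**4 + 18*k**3 + 119*k**2 + 342*k + 360). ✓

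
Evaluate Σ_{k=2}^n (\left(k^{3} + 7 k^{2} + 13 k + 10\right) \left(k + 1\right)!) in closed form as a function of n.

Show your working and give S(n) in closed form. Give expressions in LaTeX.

Step 1: r(k) = (k**4 + 12*k**3 + 50*k**2 + 91*k + 62)/(k**3 + 7*k**2 + 13*k + 10).
Take A(k)=k + 2, B(k)=1, C(k)=k**3 + 7*k**2 + 13*k + 10.
f must satisfy (k + 2)·f(k+1) − (1)·f(k) = k**3 + 7*k**2 + 13*k + 10.
Degrees (1,0,3) ⇒ d ≤ 2.
Coefficient equations give f(k) = k*(k + 4).
R(k) = B(k−1)·f(k)/C(k) = k*(k + 4)/(k**3 + 7*k**2 + 13*k + 10); s_k = R·t_k = k*(k + 4)*factorial(k + 1).
s_(k+1) − s_k = (k**3 + 7*k**2 + 13*k + 10)*factorial(k + 1) = t_k.
Σ_(k=2)^n t_k = s_(n+1) − s_(2) = ((n + 1)*(n + 5)*factorial(n + 2)) − (72), i.e. n**4*factorial(n) + 9*n**3*factorial(n) + 25*n**2*factorial(n) + 27*n*factorial(n) + 10*factorial(n) - 72.

S(n) = n^{4} n! + 9 n^{3} n! + 25 n^{2} n! + 27 n n! + 10 n! - 72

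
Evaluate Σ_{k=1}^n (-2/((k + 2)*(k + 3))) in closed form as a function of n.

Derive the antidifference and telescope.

S(n) = -2*n/(3*n + 9)

Ratio r(k) = (k + 2)/(k + 4).
Take A(k)=k + 2, B(k)=k + 4, C(k)=1.
f must satisfy (k + 2)·f(k+1) − (k + 3)·f(k) = 1.
Bound: deg f ≤ 1.
Solving with deg f ≤ 1: f(k) = k/2.
Then R = B(k−1)f/C = k*(k + 3)/2, so s_k = R(k)·t_k = -k/(k + 2).
s_(k+1) − s_k = -2/(k**2 + 5*k + 6) = t_k.
Evaluate: s_(n+1) = (-n - 1)/(n + 3); subtract s_(1) = -1/3 ⇒ S(n) = -2*n/(3*n + 9).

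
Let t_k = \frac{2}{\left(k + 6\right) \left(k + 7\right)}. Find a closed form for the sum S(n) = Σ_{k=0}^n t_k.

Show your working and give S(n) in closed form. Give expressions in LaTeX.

Step 1: r(k) = (k + 6)/(k + 8).
Gosper form: A/B · C(k+1)/C(k) with A=k + 6, B=k + 8, C=1.
Key eq: (k + 6)·f(k+1) = (k + 7)·f(k) + (1).
d = 1 from the (1,1,0) case.
Solve for f: f(k) = k/6 (degree 1 ≤ 1).
Then R = B(k−1)f/C = k*(k + 7)/6, so s_k = R(k)·t_k = k/(3*(k + 6)).
Check: Δs_k = 2/(k**2 + 13*k + 42). ✓
Evaluate: s_(n+1) = (n + 1)/(3*(n + 7)); subtract s_(0) = 0 ⇒ S(n) = (n + 1)/(3*(n + 7)).

S(n) = \frac{n + 1}{3 \left(n + 7\right)}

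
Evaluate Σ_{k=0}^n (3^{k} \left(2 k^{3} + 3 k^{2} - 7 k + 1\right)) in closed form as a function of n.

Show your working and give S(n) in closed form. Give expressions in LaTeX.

t_(k+1)/t_k = 3*(2*k**3 + 9*k**2 + 5*k - 1)/(2*k**3 + 3*k**2 - 7*k + 1).
Factor: A=3; B=1; C=k**3 + 3*k**2/2 - 7*k/2 + 1/2.
Need (3)·f(k+1) − (1)·f(k) = k**3 + 3*k**2/2 - 7*k/2 + 1/2.
deg f ≤ 3 (via 0,0,3).
Match coefficients ⇒ f(k) = (k - 2)*(k**2 - k - 1)/2.
R(k) = B(k−1)·f(k)/C(k) = (k - 2)*(k**2 - k - 1)/(2*k**3 + 3*k**2 - 7*k + 1); s_k = R·t_k = 3**k*(k**3 - 3*k**2 + k + 2).
Check: Δs_k = 3**k*(2*k**3 + 3*k**2 - 7*k + 1). ✓
s_(n+1) = 3**(n + 1)*(n**3 - 2*n + 1) and s_(0) = 2, so S(n) = 3*3**n*n**3 - 6*3**n*n + 3*3**n - 2.

S(n) = 3 \cdot 3^{n} n^{3} - 6 \cdot 3^{n} n + 3 \cdot 3^{n} - 2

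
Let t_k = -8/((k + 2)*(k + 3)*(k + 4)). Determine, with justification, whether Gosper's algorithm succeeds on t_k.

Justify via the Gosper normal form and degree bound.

Yes. s_k = 2*k*(-k - 5)/(3*(k + 2)*(k + 3)).

The ratio is (k + 2)/(k + 5).
So A=k + 2 and B=k + 5, with C=1.
Set up (k + 2)·f(k+1) − (k + 4)·f(k) − (1) = 0.
Degrees (1,1,0) ⇒ d ≤ 2.
Coefficient equations give f(k) = k*(k + 5)/12.
So s_k = (B(k−1)f/C)·t_k = (k*(k + 4)*(k + 5)/12)·t_k = 2*k*(-k - 5)/(3*(k + 2)*(k + 3)).
Verify: -8/(k**3 + 9*k**2 + 26*k + 24) matches t_k.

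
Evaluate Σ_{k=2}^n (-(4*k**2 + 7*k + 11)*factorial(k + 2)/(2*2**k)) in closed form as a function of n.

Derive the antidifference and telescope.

S(n) = 42 - 2*n*factorial(n + 3)/2**n - 3*factorial(n + 3)/(2*2**n)

Compute t_(k+1)/t_k: get (k + 3)*(7*k + 4*(k + 1)**2 + 18)/(2*(4*k**2 + 7*k + 11)).
Gosper form: A/B · C(k+1)/C(k) with A=k/2 + 3/2, B=1, C=k**2 + 7*k/4 + 11/4.
Key eq: (k/2 + 3/2)·f(k+1) = (1)·f(k) + (k**2 + 7*k/4 + 11/4).
Degrees (1,0,2) ⇒ d ≤ 1.
Coefficient equations give f(k) = (4*k - 1)/2.
Then R = B(k−1)f/C = 2*(4*k - 1)/(4*k**2 + 7*k + 11), so s_k = R(k)·t_k = -(4*k - 1)*factorial(k + 2)/2**k.
s_(k+1) − s_k = -(4*k**2 + 7*k + 11)*factorial(k + 2)/(2*2**k) = t_k.
s_(n+1) = -2**(-n - 1)*(4*n + 3)*factorial(n + 3) and s_(2) = -42, so S(n) = 42 - 2*n*factorial(n + 3)/2**n - 3*factorial(n + 3)/(2*2**n).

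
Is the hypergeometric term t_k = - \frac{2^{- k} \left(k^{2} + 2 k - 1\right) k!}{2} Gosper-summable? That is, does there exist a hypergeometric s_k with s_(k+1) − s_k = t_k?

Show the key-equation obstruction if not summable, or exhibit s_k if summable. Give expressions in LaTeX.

Ratio r(k) = (k + 1)*(2*k + (k + 1)**2 + 1)/(2*(k**2 + 2*k - 1)).
So A=k/2 + 1/2 and B=1, with C=k**2 + 2*k - 1.
Need (k/2 + 1/2)·f(k+1) − (1)·f(k) = k**2 + 2*k - 1.
d = 1 from the (1,0,2) case.
Solving with deg f ≤ 1: f(k) = 2*(k + 2).
Then R = B(k−1)f/C = 2*(k + 2)/(k**2 + 2*k - 1), so s_k = R(k)·t_k = -(k + 2)*factorial(k)/2**k.
Δs = -(k**2 + 2*k - 1)*factorial(k)/(2*2**k), as required.

Yes. s_k = - 2^{- k} \left(k + 2\right) k!.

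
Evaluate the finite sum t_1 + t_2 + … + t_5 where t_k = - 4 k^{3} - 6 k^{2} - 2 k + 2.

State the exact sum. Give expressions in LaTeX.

Σ = -1250

Compute t_(k+1)/t_k: get (k + 2*(k + 1)**3 + 3*(k + 1)**2)/(2*k**3 + 3*k**2 + k - 1).
So A=1 and B=1, with C=k**3 + 3*k**2/2 + k/2 - 1/2.
Solve (1)·f(k+1) − (1)·f(k) = k**3 + 3*k**2/2 + k/2 - 1/2.
Degrees (0,0,3) ⇒ d ≤ 4.
Solving with deg f ≤ 4: f(k) = k*(k**3 - k - 2)/4.
So s_k = (B(k−1)f/C)·t_k = (k*(k**3 - k - 2)/(2*(2*k**3 + 3*k**2 + k - 1)))·t_k = k*(-k**3 + k + 2).
Verify: -4*k**3 - 6*k**2 - 2*k + 2 matches t_k.
Telescoping: Σ = s_(6) − s_(1) = -1248 − (2) = -1250.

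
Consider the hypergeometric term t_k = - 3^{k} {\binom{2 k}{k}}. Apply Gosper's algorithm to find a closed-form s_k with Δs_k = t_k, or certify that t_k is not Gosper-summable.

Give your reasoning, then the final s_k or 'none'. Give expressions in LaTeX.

Compute t_(k+1)/t_k: get 6*(2*k + 1)/(k + 1).
Gosper form: A/B · C(k+1)/C(k) with A=12*k + 6, B=k + 1, C=1.
Need (12*k + 6)·f(k+1) − (k)·f(k) = 1.
Degrees (1,1,0) ⇒ d ≤ -1.
deg f ≤ -1 is impossible — no certificate.

none — t_k is not Gosper-summable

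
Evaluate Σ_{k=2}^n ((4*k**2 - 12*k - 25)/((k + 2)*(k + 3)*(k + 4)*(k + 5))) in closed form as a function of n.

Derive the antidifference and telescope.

Step 1: r(k) = (k + 2)*(12*k - 4*(k + 1)**2 + 37)/((k + 6)*(-4*k**2 + 12*k + 25)).
Normal form (A,B,C) = (k + 2, k + 6, k**2 - 3*k - 25/4).
Key eq: (k + 2)·f(k+1) = (k + 5)·f(k) + (k**2 - 3*k - 25/4).
Bound: deg f ≤ 3.
Solve for f: f(k) = -k*(k**2 + 41*k + 58)/32 (degree 3 ≤ 3).
Certificate R = B(k−1)f/C = -k*(k + 5)*(k**2 + 41*k + 58)/(8*(4*k**2 - 12*k - 25)) gives s_k = k*(-k**2 - 41*k - 58)/(8*(k + 2)*(k + 3)*(k + 4)).
Verify: (4*k**2 - 12*k - 25)/(k**4 + 14*k**3 + 71*k**2 + 154*k + 120) matches t_k.
Evaluate: s_(n+1) = (-n**3 - 44*n**2 - 143*n - 100)/(8*(n**3 + 12*n**2 + 47*n + 60)); subtract s_(2) = -3/10 ⇒ S(n) = (7*n**3 - 76*n**2 - 151*n + 220)/(40*(n**3 + 12*n**2 + 47*n + 60)).

S(n) = (7*n**3 - 76*n**2 - 151*n + 220)/(40*(n**3 + 12*n**2 + 47*n + 60))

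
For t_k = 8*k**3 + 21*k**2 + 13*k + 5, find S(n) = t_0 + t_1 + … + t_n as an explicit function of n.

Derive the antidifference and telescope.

S(n) = 2*n**4 + 11*n**3 + 19*n**2 + 15*n + 5

Step 1: r(k) = (8*k**3 + 45*k**2 + 79*k + 47)/(8*k**3 + 21*k**2 + 13*k + 5).
Normal form (A,B,C) = (1, 1, k**3 + 21*k**2/8 + 13*k/8 + 5/8).
Need (1)·f(k+1) − (1)·f(k) = k**3 + 21*k**2/8 + 13*k/8 + 5/8.
Bound: deg f ≤ 4.
Solving with deg f ≤ 4: f(k) = k*(2*k**3 + 3*k**2 - 2*k + 2)/8.
Then R = B(k−1)f/C = k*(2*k**3 + 3*k**2 - 2*k + 2)/(8*k**3 + 21*k**2 + 13*k + 5), so s_k = R(k)·t_k = k*(2*k**3 + 3*k**2 - 2*k + 2).
Check: Δs_k = 8*k**3 + 21*k**2 + 13*k + 5. ✓
s_(n+1) = 2*n**4 + 11*n**3 + 19*n**2 + 15*n + 5 and s_(0) = 0, so S(n) = 2*n**4 + 11*n**3 + 19*n**2 + 15*n + 5.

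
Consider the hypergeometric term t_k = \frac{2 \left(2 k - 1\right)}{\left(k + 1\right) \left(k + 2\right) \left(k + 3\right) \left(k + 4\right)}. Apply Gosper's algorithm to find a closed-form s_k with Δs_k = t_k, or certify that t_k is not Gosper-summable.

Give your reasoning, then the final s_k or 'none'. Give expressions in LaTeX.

s_k = - \frac{2 k}{\left(k + 1\right) \left(k + 2\right) \left(k + 3\right)}

Ratio r(k) = (k + 1)*(2*k + 1)/((k + 5)*(2*k - 1)).
Factor: A=k + 1; B=k + 5; C=k - 1/2.
Need (k + 1)·f(k+1) − (k + 4)·f(k) = k - 1/2.
Degrees (1,1,1) ⇒ d ≤ 3.
Solving with deg f ≤ 3: f(k) = -k/2.
So s_k = (B(k−1)f/C)·t_k = (-k*(k + 4)/(2*k - 1))·t_k = -2*k/((k + 1)*(k + 2)*(k + 3)).
Δs = 2*(2*k - 1)/(k**4 + 10*k**3 + 35*k**2 + 50*k + 24), as required.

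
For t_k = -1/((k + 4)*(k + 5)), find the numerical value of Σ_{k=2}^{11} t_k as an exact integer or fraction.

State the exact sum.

The ratio is (k + 4)/(k + 6).
Gosper form: A/B · C(k+1)/C(k) with A=k + 4, B=k + 6, C=1.
Key eq: (k + 4)·f(k+1) = (k + 5)·f(k) + (1).
deg f ≤ 1 (via 1,1,0).
Match coefficients ⇒ f(k) = k/4.
Certificate R = B(k−1)f/C = k*(k + 5)/4 gives s_k = -k/(4*k + 16).
Check: Δs_k = -1/(k**2 + 9*k + 20). ✓
Σ_(k=2)^(11) t_k = s_(12) − s_(2) = -3/16 − (-1/12) = -5/48.

Σ = -5/48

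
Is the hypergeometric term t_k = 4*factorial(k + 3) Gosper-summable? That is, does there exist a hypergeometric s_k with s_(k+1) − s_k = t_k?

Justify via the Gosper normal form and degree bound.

t_(k+1)/t_k = k + 4.
Normal form (A,B,C) = (k + 4, 1, 1).
Key eq: (k + 4)·f(k+1) = (1)·f(k) + (1).
Bound: deg f ≤ -1.
Bound -1 < 0, so the key equation has no polynomial solution.

No; the degree bound rules out any f.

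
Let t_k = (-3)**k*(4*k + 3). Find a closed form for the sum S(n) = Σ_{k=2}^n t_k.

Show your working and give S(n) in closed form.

S(n) = 3*(-3)**n*n + 3*(-3)**n + 18

t_(k+1)/t_k = 3*(-4*k - 7)/(4*k + 3).
So A=-3 and B=1, with C=k + 3/4.
Solve (-3)·f(k+1) − (1)·f(k) = k + 3/4.
d = 1 from the (0,0,1) case.
Solve for f: f(k) = -k/4 (degree 1 ≤ 1).
Certificate R = B(k−1)f/C = -k/(4*k + 3) gives s_k = -(-3)**k*k.
Verify: (-3)**k*(4*k + 3) matches t_k.
Evaluate: s_(n+1) = 3*(-3)**n*(n + 1); subtract s_(2) = -18 ⇒ S(n) = 3*(-3)**n*n + 3*(-3)**n + 18.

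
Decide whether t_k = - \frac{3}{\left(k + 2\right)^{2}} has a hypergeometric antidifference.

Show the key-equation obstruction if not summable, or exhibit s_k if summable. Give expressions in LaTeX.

No — the linear system for f has no solution.

The ratio is (k + 2)**2/(k + 3)**2.
So A=k**2 + 4*k + 4 and B=k**2 + 6*k + 9, with C=1.
f must satisfy (k**2 + 4*k + 4)·f(k+1) − (k**2 + 4*k + 4)·f(k) = 1.
d = 0 from the (2,2,0) case.
Put f(k) = c0: A·f(k+1) − B(k−1)·f(k) − C = -1; need -1 = 0 — inconsistent ⇒ no f, not summable.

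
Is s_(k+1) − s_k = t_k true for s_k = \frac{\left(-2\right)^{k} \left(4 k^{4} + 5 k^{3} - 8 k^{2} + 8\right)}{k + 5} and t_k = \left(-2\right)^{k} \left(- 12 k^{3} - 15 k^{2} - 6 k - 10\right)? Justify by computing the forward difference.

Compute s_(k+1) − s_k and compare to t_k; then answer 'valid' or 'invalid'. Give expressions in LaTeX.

Invalid: residual \frac{\left(-2\right)^{k} \left(36 k^{4} + 237 k^{3} + 234 k^{2} + 114 k + 162\right)}{k^{2} + 11 k + 30} ≠ 0.

s_(k+1) = (-2)**(k + 1)*(4*k**4 + 21*k**3 + 31*k**2 + 15*k + 9)/(k + 6)
s_(k+1) − s_k = (-2)**k*(-12*k**5 - 111*k**4 - 294*k**3 - 292*k**2 - 176*k - 138)/(k**2 + 11*k + 30)
(s_(k+1) − s_k) − t_k = (-2)**k*(36*k**4 + 237*k**3 + 234*k**2 + 114*k + 162)/(k**2 + 11*k + 30)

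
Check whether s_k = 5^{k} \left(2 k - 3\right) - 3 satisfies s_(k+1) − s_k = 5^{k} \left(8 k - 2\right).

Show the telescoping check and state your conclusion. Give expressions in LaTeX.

Valid — Δs_k = t_k.

s_(k+1) = 5**(k + 1)*(2*k - 1) - 3
s_(k+1) − s_k = 5**k*(8*k - 2)
(s_(k+1) − s_k) − t_k = 0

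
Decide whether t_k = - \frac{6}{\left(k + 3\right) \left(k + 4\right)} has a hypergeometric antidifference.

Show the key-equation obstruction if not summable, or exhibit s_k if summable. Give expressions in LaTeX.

The ratio is (k + 3)/(k + 5).
Take A(k)=k + 3, B(k)=k + 5, C(k)=1.
Set up (k + 3)·f(k+1) − (k + 4)·f(k) − (1) = 0.
From deg A=1, deg B=1, deg C=0: d=1.
Coefficient equations give f(k) = k/3.
Then R = B(k−1)f/C = k*(k + 4)/3, so s_k = R(k)·t_k = -2*k/(k + 3).
Δs = -6/(k**2 + 7*k + 12), as required.

Yes. s_k = - \frac{2 k}{k + 3}.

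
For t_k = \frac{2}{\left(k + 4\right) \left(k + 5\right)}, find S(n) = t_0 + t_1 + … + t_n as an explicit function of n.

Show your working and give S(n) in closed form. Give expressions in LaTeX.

S(n) = \frac{n + 1}{2 \left(n + 5\right)}

Ratio r(k) = (k + 4)/(k + 6).
Gosper form: A/B · C(k+1)/C(k) with A=k + 4, B=k + 6, C=1.
Set up (k + 4)·f(k+1) − (k + 5)·f(k) − (1) = 0.
From deg A=1, deg B=1, deg C=0: d=1.
A polynomial solution: f(k) = k/4.
Get s_k = R·t_k = k/(2*(k + 4)) with R(k) = B(k−1)f(k)/C(k) = k*(k + 5)/4.
Verify: 2/(k**2 + 9*k + 20) matches t_k.
Evaluate: s_(n+1) = (n + 1)/(2*(n + 5)); subtract s_(0) = 0 ⇒ S(n) = (n + 1)/(2*(n + 5)).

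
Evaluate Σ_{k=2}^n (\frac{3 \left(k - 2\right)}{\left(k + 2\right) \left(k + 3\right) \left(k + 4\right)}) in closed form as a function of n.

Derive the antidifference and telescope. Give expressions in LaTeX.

S(n) = \frac{3 \left(n^{2} - 3 n + 2\right)}{10 \left(n^{2} + 7 n + 12\right)}

r(k) = (k - 1)*(k + 2)/((k - 2)*(k + 5)) after simplifying.
Factor: A=k + 2; B=k + 5; C=k - 2.
f must satisfy (k + 2)·f(k+1) − (k + 4)·f(k) = k - 2.
From deg A=1, deg B=1, deg C=1: d=2.
Solve for f: f(k) = -k (degree 1 ≤ 2).
Get s_k = R·t_k = -3*k/((k + 2)*(k + 3)) with R(k) = B(k−1)f(k)/C(k) = -k*(k + 4)/(k - 2).
Δs = 3*(k - 2)/(k**3 + 9*k**2 + 26*k + 24), as required.
Evaluate: s_(n+1) = 3*(-n - 1)/(n**2 + 7*n + 12); subtract s_(2) = -3/10 ⇒ S(n) = 3*(n**2 - 3*n + 2)/(10*(n**2 + 7*n + 12)).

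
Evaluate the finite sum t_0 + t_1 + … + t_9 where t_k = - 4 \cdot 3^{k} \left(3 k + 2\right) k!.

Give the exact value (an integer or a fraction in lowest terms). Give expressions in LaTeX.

Σ = -857108044796

Compute t_(k+1)/t_k: get 3*(k + 1)*(3*k + 5)/(3*k + 2).
So A=3*k + 3 and B=1, with C=k + 2/3.
Key eq: (3*k + 3)·f(k+1) = (1)·f(k) + (k + 2/3).
Bound: deg f ≤ 0.
Solve for f: f(k) = 1/3 (degree 0 ≤ 0).
Then R = B(k−1)f/C = 1/(3*k + 2), so s_k = R(k)·t_k = -4*3**k*factorial(k).
Verify: -4*3**k*(3*k + 2)*factorial(k) matches t_k.
Sum = s_(10) − s_(0); s_(10) = -857108044800, s_(0) = -4 ⇒ -857108044796.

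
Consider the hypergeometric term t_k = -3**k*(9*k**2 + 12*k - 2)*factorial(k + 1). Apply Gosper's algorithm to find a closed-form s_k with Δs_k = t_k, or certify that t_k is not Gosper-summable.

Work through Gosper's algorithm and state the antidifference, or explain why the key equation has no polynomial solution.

s_k = -3**k*(3*k - 4)*factorial(k + 1)

Compute t_(k+1)/t_k: get 3*(9*k**3 + 48*k**2 + 79*k + 38)/(9*k**2 + 12*k - 2).
Factor: A=3*k + 6; B=1; C=k**2 + 4*k/3 - 2/9.
Key eq: (3*k + 6)·f(k+1) = (1)·f(k) + (k**2 + 4*k/3 - 2/9).
From deg A=1, deg B=0, deg C=2: d=1.
A polynomial solution: f(k) = (3*k - 4)/9.
Then R = B(k−1)f/C = (3*k - 4)/(9*k**2 + 12*k - 2), so s_k = R(k)·t_k = -3**k*(3*k - 4)*factorial(k + 1).
Δs = -3**k*(9*k**2 + 12*k - 2)*factorial(k + 1), as required.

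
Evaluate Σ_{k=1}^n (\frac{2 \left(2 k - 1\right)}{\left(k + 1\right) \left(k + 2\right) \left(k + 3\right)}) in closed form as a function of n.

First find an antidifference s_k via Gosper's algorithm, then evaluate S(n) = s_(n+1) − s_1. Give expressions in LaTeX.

The ratio is (k + 1)*(2*k + 1)/((k + 4)*(2*k - 1)).
Take A(k)=k + 1, B(k)=k + 4, C(k)=k - 1/2.
Set up (k + 1)·f(k+1) − (k + 3)·f(k) − (k - 1/2) = 0.
d = 2 from the (1,1,1) case.
Coefficient equations give f(k) = k*(k - 5)/8.
Get s_k = R·t_k = k*(k - 5)/(2*(k + 1)*(k + 2)) with R(k) = B(k−1)f(k)/C(k) = k*(k - 5)*(k + 3)/(4*(2*k - 1)).
Verify: 2*(2*k - 1)/(k**3 + 6*k**2 + 11*k + 6) matches t_k.
Telescope: S(n) = s_(n+1) − s_(1) = (n**2 - 3*n - 4)/(2*(n**2 + 5*n + 6)) − (-1/3) = n*(5*n + 1)/(6*(n**2 + 5*n + 6)).

S(n) = \frac{n \left(5 n + 1\right)}{6 \left(n^{2} + 5 n + 6\right)}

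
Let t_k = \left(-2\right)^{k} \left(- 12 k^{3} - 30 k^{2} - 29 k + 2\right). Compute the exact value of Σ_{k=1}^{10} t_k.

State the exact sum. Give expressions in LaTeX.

The ratio is 2*(-12*k**3 - 66*k**2 - 125*k - 69)/(12*k**3 + 30*k**2 + 29*k - 2).
A = -2, B = 1, C = k**3 + 5*k**2/2 + 29*k/12 - 1/6.
Solve (-2)·f(k+1) − (1)·f(k) = k**3 + 5*k**2/2 + 29*k/12 - 1/6.
From deg A=0, deg B=0, deg C=3: d=3.
Coefficient equations give f(k) = -(4*k**3 + 2*k**2 - k - 4)/12.
R(k) = B(k−1)·f(k)/C(k) = -(4*k**3 + 2*k**2 - k - 4)/(12*k**3 + 30*k**2 + 29*k - 2); s_k = R·t_k = (-2)**k*(4*k**3 + 2*k**2 - k - 4).
s_(k+1) − s_k = (-2)**k*(-12*k**3 - 30*k**2 - 29*k + 2) = t_k.
Σ_(k=1)^(10) t_k = s_(11) − s_(1) = -11368448 − (-2) = -11368446.

Σ = -11368446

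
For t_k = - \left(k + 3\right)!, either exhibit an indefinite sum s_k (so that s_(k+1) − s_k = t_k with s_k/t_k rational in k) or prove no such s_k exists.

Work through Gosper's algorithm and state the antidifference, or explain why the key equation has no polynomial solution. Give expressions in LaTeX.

Ratio r(k) = k + 4.
Normal form (A,B,C) = (k + 4, 1, 1).
f must satisfy (k + 4)·f(k+1) − (1)·f(k) = 1.
deg f ≤ -1 (via 1,0,0).
deg f ≤ -1 is impossible — no certificate.

not Gosper-summable; s_k does not exist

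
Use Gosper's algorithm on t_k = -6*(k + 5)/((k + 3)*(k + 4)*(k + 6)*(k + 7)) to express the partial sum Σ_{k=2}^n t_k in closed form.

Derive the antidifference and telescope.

The ratio is (k + 3)*(k + 6)**2/((k + 5)**2*(k + 8)).
Gosper form: A/B · C(k+1)/C(k) with A=k + 3, B=k + 8, C=k**2 + 10*k + 25.
Set up (k + 3)·f(k+1) − (k + 7)·f(k) − (k**2 + 10*k + 25) = 0.
Degrees (1,1,2) ⇒ d ≤ 4.
Solving with deg f ≤ 4: f(k) = k*(k + 4)*(k + 5)*(k + 9)/36.
R(k) = B(k−1)·f(k)/C(k) = k*(k + 4)*(k + 7)*(k + 9)/(36*(k + 5)); s_k = R·t_k = k*(-k - 9)/(6*(k**2 + 9*k + 18)).
s_(k+1) − s_k = 6*(-k - 5)/(k**4 + 20*k**3 + 145*k**2 + 450*k + 504) = t_k.
Evaluate: s_(n+1) = (-n**2 - 11*n - 10)/(6*(n**2 + 11*n + 28)); subtract s_(2) = -11/120 ⇒ S(n) = 3*(-n**2 - 11*n + 12)/(40*(n**2 + 11*n + 28)).

S(n) = 3*(-n**2 - 11*n + 12)/(40*(n**2 + 11*n + 28))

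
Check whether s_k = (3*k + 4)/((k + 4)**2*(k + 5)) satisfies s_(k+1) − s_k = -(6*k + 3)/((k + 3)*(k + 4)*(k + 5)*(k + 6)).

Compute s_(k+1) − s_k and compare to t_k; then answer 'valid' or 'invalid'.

Invalid: residual (9*k**2 + 49*k + 36)/(k**6 + 27*k**5 + 301*k**4 + 1773*k**3 + 5818*k**2 + 10080*k + 7200) ≠ 0.

s_(k+1) = (3*k + 7)/((k + 5)**2*(k + 6))
s_(k+1) − s_k = 2*(-3*k**2 - 15*k - 4)/(k**5 + 24*k**4 + 229*k**3 + 1086*k**2 + 2560*k + 2400)
(s_(k+1) − s_k) − t_k = (9*k**2 + 49*k + 36)/(k**6 + 27*k**5 + 301*k**4 + 1773*k**3 + 5818*k**2 + 10080*k + 7200)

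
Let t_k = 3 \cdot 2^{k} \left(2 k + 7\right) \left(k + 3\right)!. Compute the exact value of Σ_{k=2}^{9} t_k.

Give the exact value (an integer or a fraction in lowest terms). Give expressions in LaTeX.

Σ = 19129407896160

t_(k+1)/t_k = 2*(k + 4)*(2*k + 9)/(2*k + 7).
Normal form (A,B,C) = (2*k + 8, 1, k + 7/2).
Need (2*k + 8)·f(k+1) − (1)·f(k) = k + 7/2.
Degrees (1,0,1) ⇒ d ≤ 0.
Coefficient equations give f(k) = 1/2.
R(k) = B(k−1)·f(k)/C(k) = 1/(2*k + 7); s_k = R·t_k = 3*2**k*factorial(k + 3).
Verify: 3*2**k*(2*k + 7)*factorial(k + 3) matches t_k.
Evaluate s at k=10 and k=2: 19129407897600 and 1440; difference 19129407896160.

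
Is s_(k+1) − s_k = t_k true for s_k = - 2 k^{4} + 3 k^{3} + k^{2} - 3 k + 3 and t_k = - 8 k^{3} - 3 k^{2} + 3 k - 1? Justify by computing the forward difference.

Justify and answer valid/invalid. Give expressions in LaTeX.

Valid — Δs_k = t_k.

s_(k+1) = -2*k**4 - 5*k**3 - 2*k**2 + 2
s_(k+1) − s_k = -8*k**3 - 3*k**2 + 3*k - 1
(s_(k+1) − s_k) − t_k = 0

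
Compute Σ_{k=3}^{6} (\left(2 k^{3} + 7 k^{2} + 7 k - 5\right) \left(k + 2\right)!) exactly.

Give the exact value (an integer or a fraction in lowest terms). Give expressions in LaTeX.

r(k) = (2*k**4 + 19*k**3 + 66*k**2 + 92*k + 33)/(2*k**3 + 7*k**2 + 7*k - 5) after simplifying.
So A=k + 3 and B=1, with C=k**3 + 7*k**2/2 + 7*k/2 - 5/2.
Need (k + 3)·f(k+1) − (1)·f(k) = k**3 + 7*k**2/2 + 7*k/2 - 5/2.
d = 2 from the (1,0,3) case.
Solving with deg f ≤ 2: f(k) = (2*k**2 - k - 4)/2.
Get s_k = R·t_k = (2*k**2 - k - 4)*factorial(k + 2) with R(k) = B(k−1)f(k)/C(k) = (2*k**2 - k - 4)/(2*k**3 + 7*k**2 + 7*k - 5).
Verify: (2*k**3 + 7*k**2 + 7*k - 5)*factorial(k + 2) matches t_k.
Evaluate s at k=7 and k=3: 31570560 and 1320; difference 31569240.

Σ = 31569240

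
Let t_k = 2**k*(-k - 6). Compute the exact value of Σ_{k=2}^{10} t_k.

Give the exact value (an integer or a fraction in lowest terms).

Σ = -30696

r(k) = 2*(k + 7)/(k + 6) after simplifying.
A = 2, B = 1, C = k + 6.
Key eq: (2)·f(k+1) = (1)·f(k) + (k + 6).
deg f ≤ 1 (via 0,0,1).
Coefficient equations give f(k) = k + 4.
So s_k = (B(k−1)f/C)·t_k = ((k + 4)/(k + 6))·t_k = 2**k*(-k - 4).
Verify: 2**k*(-k - 6) matches t_k.
Sum = s_(11) − s_(2); s_(11) = -30720, s_(2) = -24 ⇒ -30696.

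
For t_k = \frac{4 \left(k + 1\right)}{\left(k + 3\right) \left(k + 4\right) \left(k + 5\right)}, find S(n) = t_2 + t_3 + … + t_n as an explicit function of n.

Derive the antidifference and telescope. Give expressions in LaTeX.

t_(k+1)/t_k = (k + 2)*(k + 3)/((k + 1)*(k + 6)).
Factor: A=k + 3; B=k + 6; C=k + 1.
f must satisfy (k + 3)·f(k+1) − (k + 5)·f(k) = k + 1.
Bound: deg f ≤ 2.
Coefficient equations give f(k) = k*(k + 1)/6.
Certificate R = B(k−1)f/C = k*(k + 5)/6 gives s_k = 2*k*(k + 1)/(3*(k + 3)*(k + 4)).
Δs = 4*(k + 1)/(k**3 + 12*k**2 + 47*k + 60), as required.
s_(n+1) = 2*(n**2 + 3*n + 2)/(3*(n**2 + 9*n + 20)) and s_(2) = 2/15, so S(n) = 4*(2*n**2 + 3*n - 5)/(15*(n**2 + 9*n + 20)).

S(n) = \frac{4 \left(2 n^{2} + 3 n - 5\right)}{15 \left(n^{2} + 9 n + 20\right)}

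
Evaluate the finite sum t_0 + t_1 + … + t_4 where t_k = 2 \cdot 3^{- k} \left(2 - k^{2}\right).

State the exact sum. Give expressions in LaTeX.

Σ = 272/81

t_(k+1)/t_k = ((k + 1)**2 - 2)/(3*(k**2 - 2)).
A = 1/3, B = 1, C = k**2 - 2.
Set up (1/3)·f(k+1) − (1)·f(k) − (k**2 - 2) = 0.
Degrees (0,0,2) ⇒ d ≤ 2.
Solving with deg f ≤ 2: f(k) = -3*(k**2 + k - 1)/2.
Then R = B(k−1)f/C = -3*(k**2 + k - 1)/(2*(k**2 - 2)), so s_k = R(k)·t_k = 3**(1 - k)*(k**2 + k - 1).
Δs = 2*(2 - k**2)/3**k, as required.
Evaluate s at k=5 and k=0: 29/81 and -3; difference 272/81.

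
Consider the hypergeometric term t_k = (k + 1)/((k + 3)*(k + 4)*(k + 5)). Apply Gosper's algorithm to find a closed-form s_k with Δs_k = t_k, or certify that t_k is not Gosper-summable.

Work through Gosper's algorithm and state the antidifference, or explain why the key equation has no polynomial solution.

s_k = k*(k + 1)/(6*(k + 3)*(k + 4))

The ratio is (k + 2)*(k + 3)/((k + 1)*(k + 6)).
A = k + 3, B = k + 6, C = k + 1.
f must satisfy (k + 3)·f(k+1) − (k + 5)·f(k) = k + 1.
d = 2 from the (1,1,1) case.
A polynomial solution: f(k) = k*(k + 1)/6.
So s_k = (B(k−1)f/C)·t_k = (k*(k + 5)/6)·t_k = k*(k + 1)/(6*(k + 3)*(k + 4)).
Verify: (k + 1)/(k**3 + 12*k**2 + 47*k + 60) matches t_k.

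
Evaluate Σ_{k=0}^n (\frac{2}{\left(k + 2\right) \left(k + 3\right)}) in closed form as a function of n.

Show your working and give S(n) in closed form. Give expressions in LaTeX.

S(n) = \frac{n + 1}{n + 3}

The ratio is (k + 2)/(k + 4).
Factor: A=k + 2; B=k + 4; C=1.
f must satisfy (k + 2)·f(k+1) − (k + 3)·f(k) = 1.
Bound: deg f ≤ 1.
Solve for f: f(k) = k/2 (degree 1 ≤ 1).
Get s_k = R·t_k = k/(k + 2) with R(k) = B(k−1)f(k)/C(k) = k*(k + 3)/2.
Check: Δs_k = 2/(k**2 + 5*k + 6). ✓
Σ_(k=0)^n t_k = s_(n+1) − s_(0) = ((n + 1)/(n + 3)) − (0), i.e. (n + 1)/(n + 3).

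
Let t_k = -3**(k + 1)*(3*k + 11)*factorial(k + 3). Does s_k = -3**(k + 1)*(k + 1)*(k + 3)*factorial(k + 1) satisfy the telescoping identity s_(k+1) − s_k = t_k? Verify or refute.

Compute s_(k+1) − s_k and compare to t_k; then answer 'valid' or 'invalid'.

Invalid: residual 3**(k + 1)*(3*k**2 + 17*k + 21)*factorial(k + 1) ≠ 0.

s_(k+1) = -3**(k + 2)*(k + 2)*(k + 4)*factorial(k + 2)
s_(k+1) − s_k = -3**(k + 1)*(3*k**3 + 23*k**2 + 56*k + 45)*factorial(k + 1)
(s_(k+1) − s_k) − t_k = 3**(k + 1)*(3*k**2 + 17*k + 21)*factorial(k + 1)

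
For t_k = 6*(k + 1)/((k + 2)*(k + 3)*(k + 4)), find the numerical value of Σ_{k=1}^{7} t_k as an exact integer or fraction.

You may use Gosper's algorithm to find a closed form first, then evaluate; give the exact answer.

Σ = 161/220

r(k) = (k + 2)**2/((k + 1)*(k + 5)) after simplifying.
Take A(k)=k + 2, B(k)=k + 5, C(k)=k + 1.
f must satisfy (k + 2)·f(k+1) − (k + 4)·f(k) = k + 1.
From deg A=1, deg B=1, deg C=1: d=2.
A polynomial solution: f(k) = k*(k + 1)/4.
Certificate R = B(k−1)f/C = k*(k + 4)/4 gives s_k = 3*k*(k + 1)/(2*(k + 2)*(k + 3)).
s_(k+1) − s_k = 6*(k + 1)/(k**3 + 9*k**2 + 26*k + 24) = t_k.
Σ_(k=1)^(7) t_k = s_(8) − s_(1) = 54/55 − (1/4) = 161/220.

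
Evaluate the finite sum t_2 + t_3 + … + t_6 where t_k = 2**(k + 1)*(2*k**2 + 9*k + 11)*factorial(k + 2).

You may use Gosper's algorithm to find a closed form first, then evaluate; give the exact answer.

r(k) = 2*(2*k**3 + 19*k**2 + 61*k + 66)/(2*k**2 + 9*k + 11) after simplifying.
Factor: A=2*k + 6; B=1; C=k**2 + 9*k/2 + 11/2.
Set up (2*k + 6)·f(k+1) − (1)·f(k) − (k**2 + 9*k/2 + 11/2) = 0.
deg f ≤ 1 (via 1,0,2).
Solve for f: f(k) = (k + 1)/2 (degree 1 ≤ 1).
Get s_k = R·t_k = 2**(k + 1)*(k + 1)*factorial(k + 2) with R(k) = B(k−1)f(k)/C(k) = (k + 1)/(2*k**2 + 9*k + 11).
s_(k+1) − s_k = 2**(k + 1)*(2*k**2 + 9*k + 11)*factorial(k + 2) = t_k.
Sum = s_(7) − s_(2); s_(7) = 743178240, s_(2) = 576 ⇒ 743177664.

Σ = 743177664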